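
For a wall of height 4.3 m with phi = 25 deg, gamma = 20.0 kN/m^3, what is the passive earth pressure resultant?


Compute passive earth pressure coefficient:
Kp = tan^2(45 + phi/2) = tan^2(57.5) = 2.463913
Compute passive force:
Pp = 0.5 * Kp * gamma * H^2
Pp = 0.5 * 2.463913 * 20.0 * 4.3^2
Pp = 455.58 kN/m


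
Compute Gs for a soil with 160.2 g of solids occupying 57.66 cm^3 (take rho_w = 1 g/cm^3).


Using Gs = m_s / (V_s * rho_w)
Since rho_w = 1 g/cm^3:
Gs = 160.2 / 57.66
Gs = 2.778


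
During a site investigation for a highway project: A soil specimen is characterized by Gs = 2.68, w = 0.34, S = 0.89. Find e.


Result: 1.0238

Derivation:
Using the relation e = Gs * w / S
e = 2.68 * 0.34 / 0.89
e = 1.0238


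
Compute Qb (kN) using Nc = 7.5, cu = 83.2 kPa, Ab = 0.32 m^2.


Using Qb = Nc * cu * Ab
Qb = 7.5 * 83.2 * 0.32
Qb = 199.68 kN


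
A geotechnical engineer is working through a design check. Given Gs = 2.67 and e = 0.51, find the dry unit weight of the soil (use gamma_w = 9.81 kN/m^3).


Result: 17.346 kN/m^3

Derivation:
Using gamma_d = Gs * gamma_w / (1 + e)
gamma_d = 2.67 * 9.81 / (1 + 0.51)
gamma_d = 2.67 * 9.81 / 1.51
gamma_d = 17.346 kN/m^3


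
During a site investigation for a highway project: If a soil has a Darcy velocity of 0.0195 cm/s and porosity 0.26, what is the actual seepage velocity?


Using v_s = v_d / n
v_s = 0.0195 / 0.26
v_s = 0.075 cm/s


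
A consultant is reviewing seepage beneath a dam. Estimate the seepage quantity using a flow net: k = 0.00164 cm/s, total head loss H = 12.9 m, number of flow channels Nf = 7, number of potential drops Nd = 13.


Convert k to m/s for unit consistency with H:
k = 0.00164 cm/s = 0.00164 / 100 m/s = 1.64e-05 m/s
Using q = k * H * Nf / Nd
Nf / Nd = 7 / 13 = 0.5385
q = 1.64e-05 * 12.9 * 0.5385
q = 0.0001139 m^3/s per m


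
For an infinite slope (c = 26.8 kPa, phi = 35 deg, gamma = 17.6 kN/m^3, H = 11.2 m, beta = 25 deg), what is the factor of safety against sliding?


Using Fs = c / (gamma*H*sin(beta)*cos(beta)) + tan(phi)/tan(beta)
Cohesion contribution = 26.8 / (17.6*11.2*sin(25)*cos(25))
Cohesion contribution = 0.354961
Friction contribution = tan(35)/tan(25) = 1.5016
Fs = 0.354961 + 1.5016
Fs = 1.857


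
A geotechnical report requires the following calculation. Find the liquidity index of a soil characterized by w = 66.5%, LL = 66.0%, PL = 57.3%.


First compute the plasticity index:
PI = LL - PL = 66.0 - 57.3 = 8.7
Then compute the liquidity index:
LI = (w - PL) / PI
LI = (66.5 - 57.3) / 8.7
LI = 1.057


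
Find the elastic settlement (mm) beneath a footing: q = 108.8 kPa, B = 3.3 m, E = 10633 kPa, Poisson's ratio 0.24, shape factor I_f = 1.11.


Using Se = q * B * (1 - nu^2) * I_f / E
1 - nu^2 = 1 - 0.24^2 = 0.9424
Se = 108.8 * 3.3 * 0.9424 * 1.11 / 10633
Se = 0.035322 m
Convert to mm: Se = 0.035322 * 1000 = 35.322 mm


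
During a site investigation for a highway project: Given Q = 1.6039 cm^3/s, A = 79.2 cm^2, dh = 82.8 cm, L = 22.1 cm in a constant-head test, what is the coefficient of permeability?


Compute hydraulic gradient:
i = dh / L = 82.8 / 22.1 = 3.74661
Then apply Darcy's law:
k = Q / (A * i)
k = 1.6039 / (79.2 * 3.74661)
k = 1.6039 / 296.731
k = 0.005405 cm/s


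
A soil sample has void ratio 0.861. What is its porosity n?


Using the relation n = e / (1 + e)
n = 0.861 / (1 + 0.861)
n = 0.861 / 1.861
n = 0.4627


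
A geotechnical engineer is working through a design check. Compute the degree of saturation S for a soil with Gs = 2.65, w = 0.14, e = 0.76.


Using S = Gs * w / e
S = 2.65 * 0.14 / 0.76
S = 0.4882


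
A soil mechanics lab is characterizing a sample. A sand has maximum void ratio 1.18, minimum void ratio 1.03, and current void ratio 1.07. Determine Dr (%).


Result: 73.33 %

Derivation:
Using Dr = (e_max - e) / (e_max - e_min) * 100
e_max - e = 1.18 - 1.07 = 0.11
e_max - e_min = 1.18 - 1.03 = 0.15
Dr = 0.11 / 0.15 * 100
Dr = 73.33 %


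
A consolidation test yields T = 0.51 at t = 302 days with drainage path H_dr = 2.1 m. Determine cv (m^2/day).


Using cv = T * H_dr^2 / t
H_dr^2 = 2.1^2 = 4.41
cv = 0.51 * 4.41 / 302
cv = 0.00745 m^2/day


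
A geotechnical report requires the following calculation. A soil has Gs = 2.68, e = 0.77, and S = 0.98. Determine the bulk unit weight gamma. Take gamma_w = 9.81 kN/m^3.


Using gamma = gamma_w * (Gs + S*e) / (1 + e)
Numerator: Gs + S*e = 2.68 + 0.98*0.77 = 3.4346
Denominator: 1 + e = 1 + 0.77 = 1.77
gamma = 9.81 * 3.4346 / 1.77
gamma = 19.036 kN/m^3


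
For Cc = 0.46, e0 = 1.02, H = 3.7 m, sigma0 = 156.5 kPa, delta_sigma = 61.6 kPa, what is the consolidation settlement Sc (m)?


Using Sc = Cc * H / (1 + e0) * log10((sigma0 + delta_sigma) / sigma0)
Stress ratio = (156.5 + 61.6) / 156.5 = 1.39361
log10(1.39361) = 0.144141
Cc * H / (1 + e0) = 0.46 * 3.7 / (1 + 1.02) = 0.842574
Sc = 0.842574 * 0.144141
Sc = 0.1214 m


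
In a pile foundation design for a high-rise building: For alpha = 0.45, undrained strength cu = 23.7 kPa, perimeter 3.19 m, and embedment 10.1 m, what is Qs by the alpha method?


Using Qs = alpha * cu * perimeter * L
Qs = 0.45 * 23.7 * 3.19 * 10.1
Qs = 343.62 kN


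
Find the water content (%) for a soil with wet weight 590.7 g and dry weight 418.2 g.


Result: 41.25 %

Derivation:
Using w = (m_wet - m_dry) / m_dry * 100
m_wet - m_dry = 590.7 - 418.2 = 172.5 g
w = 172.5 / 418.2 * 100
w = 41.25 %


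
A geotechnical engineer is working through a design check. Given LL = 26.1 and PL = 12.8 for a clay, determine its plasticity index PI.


Using PI = LL - PL
PI = 26.1 - 12.8
PI = 13.3


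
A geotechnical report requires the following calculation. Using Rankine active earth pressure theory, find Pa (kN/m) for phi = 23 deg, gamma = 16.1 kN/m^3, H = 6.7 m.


Compute active earth pressure coefficient:
Ka = tan^2(45 - phi/2) = tan^2(33.5) = 0.438092
Compute active force:
Pa = 0.5 * Ka * gamma * H^2
Pa = 0.5 * 0.438092 * 16.1 * 6.7^2
Pa = 158.31 kN/m


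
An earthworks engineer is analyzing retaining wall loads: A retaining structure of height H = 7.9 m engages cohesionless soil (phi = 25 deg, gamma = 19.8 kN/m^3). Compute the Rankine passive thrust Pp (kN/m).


Compute passive earth pressure coefficient:
Kp = tan^2(45 + phi/2) = tan^2(57.5) = 2.463913
Compute passive force:
Pp = 0.5 * Kp * gamma * H^2
Pp = 0.5 * 2.463913 * 19.8 * 7.9^2
Pp = 1522.35 kN/m


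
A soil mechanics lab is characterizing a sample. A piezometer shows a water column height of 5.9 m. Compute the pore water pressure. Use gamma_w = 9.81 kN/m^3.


Using u = gamma_w * h_w
u = 9.81 * 5.9
u = 57.88 kPa


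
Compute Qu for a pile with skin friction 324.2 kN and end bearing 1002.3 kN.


Using Qu = Qf + Qb
Qu = 324.2 + 1002.3
Qu = 1326.5 kN


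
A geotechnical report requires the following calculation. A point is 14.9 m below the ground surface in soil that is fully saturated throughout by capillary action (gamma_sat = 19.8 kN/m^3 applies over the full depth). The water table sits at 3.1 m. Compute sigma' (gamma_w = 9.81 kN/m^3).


Total stress = gamma_sat * depth
sigma = 19.8 * 14.9 = 295.02 kPa
Pore water pressure u = gamma_w * (depth - d_wt)
u = 9.81 * (14.9 - 3.1) = 115.758 kPa
Effective stress = sigma - u
sigma' = 295.02 - 115.758 = 179.26 kPa


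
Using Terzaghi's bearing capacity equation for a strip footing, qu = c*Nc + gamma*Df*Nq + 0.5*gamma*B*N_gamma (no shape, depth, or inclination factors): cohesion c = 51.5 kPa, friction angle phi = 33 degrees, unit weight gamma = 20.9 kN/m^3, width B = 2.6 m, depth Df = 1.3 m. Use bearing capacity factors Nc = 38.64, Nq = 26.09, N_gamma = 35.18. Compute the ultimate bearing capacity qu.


Compute qu = c*Nc + gamma*Df*Nq + 0.5*gamma*B*N_gamma
Term 1: 51.5 * 38.64 = 1989.96
Term 2: 20.9 * 1.3 * 26.09 = 708.8653
Term 3: 0.5 * 20.9 * 2.6 * 35.18 = 955.8406
qu = 1989.96 + 708.8653 + 955.8406
qu = 3654.67 kPa


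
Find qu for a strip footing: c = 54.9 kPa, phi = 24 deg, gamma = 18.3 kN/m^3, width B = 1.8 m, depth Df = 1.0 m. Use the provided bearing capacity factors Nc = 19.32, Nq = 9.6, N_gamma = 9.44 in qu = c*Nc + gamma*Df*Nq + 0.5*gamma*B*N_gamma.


Compute qu = c*Nc + gamma*Df*Nq + 0.5*gamma*B*N_gamma
Term 1: 54.9 * 19.32 = 1060.668
Term 2: 18.3 * 1.0 * 9.6 = 175.68
Term 3: 0.5 * 18.3 * 1.8 * 9.44 = 155.4768
qu = 1060.668 + 175.68 + 155.4768
qu = 1391.82 kPa


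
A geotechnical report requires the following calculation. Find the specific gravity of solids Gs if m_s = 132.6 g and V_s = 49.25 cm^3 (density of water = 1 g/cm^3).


Result: 2.692

Derivation:
Using Gs = m_s / (V_s * rho_w)
Since rho_w = 1 g/cm^3:
Gs = 132.6 / 49.25
Gs = 2.692


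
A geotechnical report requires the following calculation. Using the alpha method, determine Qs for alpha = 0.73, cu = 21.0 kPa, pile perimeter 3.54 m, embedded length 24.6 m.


Result: 1335.0 kN

Derivation:
Using Qs = alpha * cu * perimeter * L
Qs = 0.73 * 21.0 * 3.54 * 24.6
Qs = 1335.0 kN


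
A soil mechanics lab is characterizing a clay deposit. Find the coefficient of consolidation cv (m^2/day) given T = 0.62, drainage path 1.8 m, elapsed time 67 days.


Using cv = T * H_dr^2 / t
H_dr^2 = 1.8^2 = 3.24
cv = 0.62 * 3.24 / 67
cv = 0.02998 m^2/day


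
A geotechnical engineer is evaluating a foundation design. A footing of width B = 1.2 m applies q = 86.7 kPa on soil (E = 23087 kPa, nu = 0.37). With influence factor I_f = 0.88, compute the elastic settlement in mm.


Using Se = q * B * (1 - nu^2) * I_f / E
1 - nu^2 = 1 - 0.37^2 = 0.8631
Se = 86.7 * 1.2 * 0.8631 * 0.88 / 23087
Se = 0.003423 m
Convert to mm: Se = 0.003423 * 1000 = 3.423 mm


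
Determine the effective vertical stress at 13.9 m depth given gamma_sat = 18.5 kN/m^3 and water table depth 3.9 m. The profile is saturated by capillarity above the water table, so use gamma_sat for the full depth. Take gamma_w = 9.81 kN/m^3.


Total stress = gamma_sat * depth
sigma = 18.5 * 13.9 = 257.15 kPa
Pore water pressure u = gamma_w * (depth - d_wt)
u = 9.81 * (13.9 - 3.9) = 98.1 kPa
Effective stress = sigma - u
sigma' = 257.15 - 98.1 = 159.05 kPa


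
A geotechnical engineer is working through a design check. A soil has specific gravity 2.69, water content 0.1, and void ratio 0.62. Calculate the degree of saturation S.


Result: 0.4339

Derivation:
Using S = Gs * w / e
S = 2.69 * 0.1 / 0.62
S = 0.4339


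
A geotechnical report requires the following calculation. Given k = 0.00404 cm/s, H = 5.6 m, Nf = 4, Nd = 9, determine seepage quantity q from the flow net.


Convert k to m/s for unit consistency with H:
k = 0.00404 cm/s = 0.00404 / 100 m/s = 4.04e-05 m/s
Using q = k * H * Nf / Nd
Nf / Nd = 4 / 9 = 0.4444
q = 4.04e-05 * 5.6 * 0.4444
q = 0.0001006 m^3/s per m


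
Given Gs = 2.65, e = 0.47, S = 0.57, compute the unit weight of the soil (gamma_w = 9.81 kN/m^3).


Using gamma = gamma_w * (Gs + S*e) / (1 + e)
Numerator: Gs + S*e = 2.65 + 0.57*0.47 = 2.9179
Denominator: 1 + e = 1 + 0.47 = 1.47
gamma = 9.81 * 2.9179 / 1.47
gamma = 19.473 kN/m^3


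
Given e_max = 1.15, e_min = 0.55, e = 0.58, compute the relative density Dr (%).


Using Dr = (e_max - e) / (e_max - e_min) * 100
e_max - e = 1.15 - 0.58 = 0.57
e_max - e_min = 1.15 - 0.55 = 0.6
Dr = 0.57 / 0.6 * 100
Dr = 95.0 %


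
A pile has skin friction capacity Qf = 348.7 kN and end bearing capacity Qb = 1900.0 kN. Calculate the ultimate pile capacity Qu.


Result: 2248.7 kN

Derivation:
Using Qu = Qf + Qb
Qu = 348.7 + 1900.0
Qu = 2248.7 kN


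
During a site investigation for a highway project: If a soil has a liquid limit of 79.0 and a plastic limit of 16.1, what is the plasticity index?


Using PI = LL - PL
PI = 79.0 - 16.1
PI = 62.9


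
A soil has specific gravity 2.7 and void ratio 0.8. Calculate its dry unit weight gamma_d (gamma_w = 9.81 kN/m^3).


Using gamma_d = Gs * gamma_w / (1 + e)
gamma_d = 2.7 * 9.81 / (1 + 0.8)
gamma_d = 2.7 * 9.81 / 1.8
gamma_d = 14.715 kN/m^3


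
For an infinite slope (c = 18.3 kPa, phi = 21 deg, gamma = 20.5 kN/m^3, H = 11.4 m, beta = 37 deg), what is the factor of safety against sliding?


Using Fs = c / (gamma*H*sin(beta)*cos(beta)) + tan(phi)/tan(beta)
Cohesion contribution = 18.3 / (20.5*11.4*sin(37)*cos(37))
Cohesion contribution = 0.162922
Friction contribution = tan(21)/tan(37) = 0.509405
Fs = 0.162922 + 0.509405
Fs = 0.672


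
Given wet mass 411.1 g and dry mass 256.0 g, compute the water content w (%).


Result: 60.59 %

Derivation:
Using w = (m_wet - m_dry) / m_dry * 100
m_wet - m_dry = 411.1 - 256.0 = 155.1 g
w = 155.1 / 256.0 * 100
w = 60.59 %


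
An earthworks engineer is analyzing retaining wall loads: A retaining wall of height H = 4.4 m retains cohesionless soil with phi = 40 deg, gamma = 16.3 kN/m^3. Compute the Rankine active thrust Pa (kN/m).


Compute active earth pressure coefficient:
Ka = tan^2(45 - phi/2) = tan^2(25.0) = 0.217443
Compute active force:
Pa = 0.5 * Ka * gamma * H^2
Pa = 0.5 * 0.217443 * 16.3 * 4.4^2
Pa = 34.31 kN/m


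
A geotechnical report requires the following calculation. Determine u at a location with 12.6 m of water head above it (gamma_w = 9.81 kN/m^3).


Using u = gamma_w * h_w
u = 9.81 * 12.6
u = 123.61 kPa


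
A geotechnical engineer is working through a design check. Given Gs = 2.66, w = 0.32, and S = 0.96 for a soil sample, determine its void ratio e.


Result: 0.8867

Derivation:
Using the relation e = Gs * w / S
e = 2.66 * 0.32 / 0.96
e = 0.8867


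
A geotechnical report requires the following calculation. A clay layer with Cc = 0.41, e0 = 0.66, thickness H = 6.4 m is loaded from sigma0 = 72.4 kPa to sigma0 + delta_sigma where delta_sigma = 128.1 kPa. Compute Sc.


Using Sc = Cc * H / (1 + e0) * log10((sigma0 + delta_sigma) / sigma0)
Stress ratio = (72.4 + 128.1) / 72.4 = 2.76934
log10(2.76934) = 0.442376
Cc * H / (1 + e0) = 0.41 * 6.4 / (1 + 0.66) = 1.58072
Sc = 1.58072 * 0.442376
Sc = 0.6993 m


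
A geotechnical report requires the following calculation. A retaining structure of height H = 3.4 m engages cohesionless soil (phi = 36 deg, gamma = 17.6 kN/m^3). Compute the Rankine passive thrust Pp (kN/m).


Compute passive earth pressure coefficient:
Kp = tan^2(45 + phi/2) = tan^2(63.0) = 3.85184
Compute passive force:
Pp = 0.5 * Kp * gamma * H^2
Pp = 0.5 * 3.85184 * 17.6 * 3.4^2
Pp = 391.84 kN/m


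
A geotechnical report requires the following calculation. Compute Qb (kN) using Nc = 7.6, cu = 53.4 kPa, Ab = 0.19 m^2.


Result: 77.11 kN

Derivation:
Using Qb = Nc * cu * Ab
Qb = 7.6 * 53.4 * 0.19
Qb = 77.11 kN


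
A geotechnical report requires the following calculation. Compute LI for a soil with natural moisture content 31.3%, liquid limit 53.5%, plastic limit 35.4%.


First compute the plasticity index:
PI = LL - PL = 53.5 - 35.4 = 18.1
Then compute the liquidity index:
LI = (w - PL) / PI
LI = (31.3 - 35.4) / 18.1
LI = -0.227


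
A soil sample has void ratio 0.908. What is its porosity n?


Using the relation n = e / (1 + e)
n = 0.908 / (1 + 0.908)
n = 0.908 / 1.908
n = 0.4759


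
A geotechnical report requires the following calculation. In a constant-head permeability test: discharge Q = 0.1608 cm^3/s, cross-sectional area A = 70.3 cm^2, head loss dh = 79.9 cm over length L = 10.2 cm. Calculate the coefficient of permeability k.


Compute hydraulic gradient:
i = dh / L = 79.9 / 10.2 = 7.83333
Then apply Darcy's law:
k = Q / (A * i)
k = 0.1608 / (70.3 * 7.83333)
k = 0.1608 / 550.683
k = 0.000292 cm/s


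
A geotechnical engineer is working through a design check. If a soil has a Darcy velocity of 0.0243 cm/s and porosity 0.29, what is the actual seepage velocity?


Result: 0.08379 cm/s

Derivation:
Using v_s = v_d / n
v_s = 0.0243 / 0.29
v_s = 0.08379 cm/s


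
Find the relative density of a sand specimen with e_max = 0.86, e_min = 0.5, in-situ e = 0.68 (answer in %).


Using Dr = (e_max - e) / (e_max - e_min) * 100
e_max - e = 0.86 - 0.68 = 0.18
e_max - e_min = 0.86 - 0.5 = 0.36
Dr = 0.18 / 0.36 * 100
Dr = 50.0 %


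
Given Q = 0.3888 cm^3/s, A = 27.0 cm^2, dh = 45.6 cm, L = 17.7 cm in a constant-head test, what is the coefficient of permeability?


Result: 0.005589 cm/s

Derivation:
Compute hydraulic gradient:
i = dh / L = 45.6 / 17.7 = 2.57627
Then apply Darcy's law:
k = Q / (A * i)
k = 0.3888 / (27.0 * 2.57627)
k = 0.3888 / 69.5593
k = 0.005589 cm/s


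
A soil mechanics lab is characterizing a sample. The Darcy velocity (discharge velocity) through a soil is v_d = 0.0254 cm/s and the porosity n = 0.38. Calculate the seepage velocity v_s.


Result: 0.06684 cm/s

Derivation:
Using v_s = v_d / n
v_s = 0.0254 / 0.38
v_s = 0.06684 cm/s


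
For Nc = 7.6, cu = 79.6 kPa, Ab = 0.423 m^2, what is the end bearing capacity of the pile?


Result: 255.9 kN

Derivation:
Using Qb = Nc * cu * Ab
Qb = 7.6 * 79.6 * 0.423
Qb = 255.9 kN


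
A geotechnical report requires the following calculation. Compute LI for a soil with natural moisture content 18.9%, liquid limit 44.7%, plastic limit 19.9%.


First compute the plasticity index:
PI = LL - PL = 44.7 - 19.9 = 24.8
Then compute the liquidity index:
LI = (w - PL) / PI
LI = (18.9 - 19.9) / 24.8
LI = -0.04


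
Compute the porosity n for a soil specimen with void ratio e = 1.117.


Using the relation n = e / (1 + e)
n = 1.117 / (1 + 1.117)
n = 1.117 / 2.117
n = 0.5276


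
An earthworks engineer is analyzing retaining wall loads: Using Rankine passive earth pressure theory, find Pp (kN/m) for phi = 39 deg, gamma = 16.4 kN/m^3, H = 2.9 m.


Compute passive earth pressure coefficient:
Kp = tan^2(45 + phi/2) = tan^2(64.5) = 4.395495
Compute passive force:
Pp = 0.5 * Kp * gamma * H^2
Pp = 0.5 * 4.395495 * 16.4 * 2.9^2
Pp = 303.12 kN/m


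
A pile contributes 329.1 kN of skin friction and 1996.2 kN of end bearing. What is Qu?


Result: 2325.3 kN

Derivation:
Using Qu = Qf + Qb
Qu = 329.1 + 1996.2
Qu = 2325.3 kN


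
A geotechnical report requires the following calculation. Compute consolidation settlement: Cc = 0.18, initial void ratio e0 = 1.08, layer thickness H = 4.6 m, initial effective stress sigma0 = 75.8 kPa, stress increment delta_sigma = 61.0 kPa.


Result: 0.1021 m

Derivation:
Using Sc = Cc * H / (1 + e0) * log10((sigma0 + delta_sigma) / sigma0)
Stress ratio = (75.8 + 61.0) / 75.8 = 1.80475
log10(1.80475) = 0.256417
Cc * H / (1 + e0) = 0.18 * 4.6 / (1 + 1.08) = 0.398077
Sc = 0.398077 * 0.256417
Sc = 0.1021 m


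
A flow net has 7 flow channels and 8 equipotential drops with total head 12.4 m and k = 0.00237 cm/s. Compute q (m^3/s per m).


Result: 0.0002571 m^3/s per m

Derivation:
Convert k to m/s for unit consistency with H:
k = 0.00237 cm/s = 0.00237 / 100 m/s = 2.37e-05 m/s
Using q = k * H * Nf / Nd
Nf / Nd = 7 / 8 = 0.875
q = 2.37e-05 * 12.4 * 0.875
q = 0.0002571 m^3/s per m


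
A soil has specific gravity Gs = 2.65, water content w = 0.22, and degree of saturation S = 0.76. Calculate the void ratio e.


Using the relation e = Gs * w / S
e = 2.65 * 0.22 / 0.76
e = 0.7671


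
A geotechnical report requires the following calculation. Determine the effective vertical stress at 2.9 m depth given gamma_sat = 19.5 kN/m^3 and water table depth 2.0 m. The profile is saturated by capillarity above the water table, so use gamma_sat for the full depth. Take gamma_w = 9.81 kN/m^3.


Result: 47.72 kPa

Derivation:
Total stress = gamma_sat * depth
sigma = 19.5 * 2.9 = 56.55 kPa
Pore water pressure u = gamma_w * (depth - d_wt)
u = 9.81 * (2.9 - 2.0) = 8.829 kPa
Effective stress = sigma - u
sigma' = 56.55 - 8.829 = 47.72 kPa


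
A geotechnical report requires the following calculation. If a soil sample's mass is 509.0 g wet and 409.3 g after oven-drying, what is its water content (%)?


Using w = (m_wet - m_dry) / m_dry * 100
m_wet - m_dry = 509.0 - 409.3 = 99.7 g
w = 99.7 / 409.3 * 100
w = 24.36 %


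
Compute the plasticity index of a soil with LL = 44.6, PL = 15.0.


Using PI = LL - PL
PI = 44.6 - 15.0
PI = 29.6


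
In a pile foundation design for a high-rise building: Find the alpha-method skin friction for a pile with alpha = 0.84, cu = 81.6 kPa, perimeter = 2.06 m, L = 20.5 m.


Result: 2894.61 kN

Derivation:
Using Qs = alpha * cu * perimeter * L
Qs = 0.84 * 81.6 * 2.06 * 20.5
Qs = 2894.61 kN


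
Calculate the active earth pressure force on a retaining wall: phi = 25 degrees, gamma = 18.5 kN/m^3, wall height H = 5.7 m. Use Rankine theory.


Compute active earth pressure coefficient:
Ka = tan^2(45 - phi/2) = tan^2(32.5) = 0.405859
Compute active force:
Pa = 0.5 * Ka * gamma * H^2
Pa = 0.5 * 0.405859 * 18.5 * 5.7^2
Pa = 121.97 kN/m


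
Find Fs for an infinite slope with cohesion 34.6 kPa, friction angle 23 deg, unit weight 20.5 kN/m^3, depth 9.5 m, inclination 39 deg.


Using Fs = c / (gamma*H*sin(beta)*cos(beta)) + tan(phi)/tan(beta)
Cohesion contribution = 34.6 / (20.5*9.5*sin(39)*cos(39))
Cohesion contribution = 0.363266
Friction contribution = tan(23)/tan(39) = 0.524183
Fs = 0.363266 + 0.524183
Fs = 0.887


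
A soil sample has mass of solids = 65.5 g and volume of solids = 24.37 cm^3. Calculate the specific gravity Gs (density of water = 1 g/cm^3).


Result: 2.688

Derivation:
Using Gs = m_s / (V_s * rho_w)
Since rho_w = 1 g/cm^3:
Gs = 65.5 / 24.37
Gs = 2.688


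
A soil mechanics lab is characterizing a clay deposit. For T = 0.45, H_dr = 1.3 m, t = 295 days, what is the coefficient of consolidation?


Using cv = T * H_dr^2 / t
H_dr^2 = 1.3^2 = 1.69
cv = 0.45 * 1.69 / 295
cv = 0.00258 m^2/day


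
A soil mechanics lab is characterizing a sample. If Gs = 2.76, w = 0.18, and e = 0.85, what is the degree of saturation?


Using S = Gs * w / e
S = 2.76 * 0.18 / 0.85
S = 0.5845


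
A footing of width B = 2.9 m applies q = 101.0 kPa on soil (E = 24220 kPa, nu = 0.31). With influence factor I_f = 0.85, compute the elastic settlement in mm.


Result: 9.291 mm

Derivation:
Using Se = q * B * (1 - nu^2) * I_f / E
1 - nu^2 = 1 - 0.31^2 = 0.9039
Se = 101.0 * 2.9 * 0.9039 * 0.85 / 24220
Se = 0.009291 m
Convert to mm: Se = 0.009291 * 1000 = 9.291 mm


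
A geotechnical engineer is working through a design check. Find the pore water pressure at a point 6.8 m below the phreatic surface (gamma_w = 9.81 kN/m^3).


Using u = gamma_w * h_w
u = 9.81 * 6.8
u = 66.71 kPa


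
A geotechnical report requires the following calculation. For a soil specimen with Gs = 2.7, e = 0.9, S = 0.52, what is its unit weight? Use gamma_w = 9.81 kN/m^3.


Using gamma = gamma_w * (Gs + S*e) / (1 + e)
Numerator: Gs + S*e = 2.7 + 0.52*0.9 = 3.168
Denominator: 1 + e = 1 + 0.9 = 1.9
gamma = 9.81 * 3.168 / 1.9
gamma = 16.357 kN/m^3


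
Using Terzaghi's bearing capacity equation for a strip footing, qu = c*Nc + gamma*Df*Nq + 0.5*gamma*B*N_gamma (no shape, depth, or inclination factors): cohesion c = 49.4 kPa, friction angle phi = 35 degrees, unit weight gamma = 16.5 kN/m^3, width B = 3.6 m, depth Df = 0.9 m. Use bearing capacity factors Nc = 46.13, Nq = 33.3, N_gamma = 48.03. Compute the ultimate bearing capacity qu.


Compute qu = c*Nc + gamma*Df*Nq + 0.5*gamma*B*N_gamma
Term 1: 49.4 * 46.13 = 2278.822
Term 2: 16.5 * 0.9 * 33.3 = 494.505
Term 3: 0.5 * 16.5 * 3.6 * 48.03 = 1426.491
qu = 2278.822 + 494.505 + 1426.491
qu = 4199.82 kPa


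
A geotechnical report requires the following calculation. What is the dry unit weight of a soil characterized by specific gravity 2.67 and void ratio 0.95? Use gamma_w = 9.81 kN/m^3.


Using gamma_d = Gs * gamma_w / (1 + e)
gamma_d = 2.67 * 9.81 / (1 + 0.95)
gamma_d = 2.67 * 9.81 / 1.95
gamma_d = 13.432 kN/m^3


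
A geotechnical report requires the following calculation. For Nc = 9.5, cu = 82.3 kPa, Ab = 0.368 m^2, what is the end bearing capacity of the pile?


Using Qb = Nc * cu * Ab
Qb = 9.5 * 82.3 * 0.368
Qb = 287.72 kN


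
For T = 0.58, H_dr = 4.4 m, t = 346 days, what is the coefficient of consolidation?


Result: 0.03245 m^2/day

Derivation:
Using cv = T * H_dr^2 / t
H_dr^2 = 4.4^2 = 19.36
cv = 0.58 * 19.36 / 346
cv = 0.03245 m^2/day


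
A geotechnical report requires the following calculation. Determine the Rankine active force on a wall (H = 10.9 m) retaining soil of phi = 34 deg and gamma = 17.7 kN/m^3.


Result: 297.27 kN/m

Derivation:
Compute active earth pressure coefficient:
Ka = tan^2(45 - phi/2) = tan^2(28.0) = 0.282715
Compute active force:
Pa = 0.5 * Ka * gamma * H^2
Pa = 0.5 * 0.282715 * 17.7 * 10.9^2
Pa = 297.27 kN/m


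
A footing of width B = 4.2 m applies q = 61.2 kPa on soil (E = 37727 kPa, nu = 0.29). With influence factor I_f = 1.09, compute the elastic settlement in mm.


Using Se = q * B * (1 - nu^2) * I_f / E
1 - nu^2 = 1 - 0.29^2 = 0.9159
Se = 61.2 * 4.2 * 0.9159 * 1.09 / 37727
Se = 0.006802 m
Convert to mm: Se = 0.006802 * 1000 = 6.802 mm


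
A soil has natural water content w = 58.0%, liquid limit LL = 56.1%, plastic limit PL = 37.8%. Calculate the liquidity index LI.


First compute the plasticity index:
PI = LL - PL = 56.1 - 37.8 = 18.3
Then compute the liquidity index:
LI = (w - PL) / PI
LI = (58.0 - 37.8) / 18.3
LI = 1.104


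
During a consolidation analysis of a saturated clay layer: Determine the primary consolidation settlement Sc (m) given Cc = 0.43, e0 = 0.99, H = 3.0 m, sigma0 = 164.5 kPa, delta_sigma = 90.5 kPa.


Result: 0.1234 m

Derivation:
Using Sc = Cc * H / (1 + e0) * log10((sigma0 + delta_sigma) / sigma0)
Stress ratio = (164.5 + 90.5) / 164.5 = 1.55015
log10(1.55015) = 0.190374
Cc * H / (1 + e0) = 0.43 * 3.0 / (1 + 0.99) = 0.648241
Sc = 0.648241 * 0.190374
Sc = 0.1234 m


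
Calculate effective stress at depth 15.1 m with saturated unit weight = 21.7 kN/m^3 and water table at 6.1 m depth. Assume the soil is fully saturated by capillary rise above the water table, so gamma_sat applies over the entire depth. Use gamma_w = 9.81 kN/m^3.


Total stress = gamma_sat * depth
sigma = 21.7 * 15.1 = 327.67 kPa
Pore water pressure u = gamma_w * (depth - d_wt)
u = 9.81 * (15.1 - 6.1) = 88.29 kPa
Effective stress = sigma - u
sigma' = 327.67 - 88.29 = 239.38 kPa


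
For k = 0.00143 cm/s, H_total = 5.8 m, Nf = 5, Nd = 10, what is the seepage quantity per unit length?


Convert k to m/s for unit consistency with H:
k = 0.00143 cm/s = 0.00143 / 100 m/s = 1.43e-05 m/s
Using q = k * H * Nf / Nd
Nf / Nd = 5 / 10 = 0.5
q = 1.43e-05 * 5.8 * 0.5
q = 4.147e-05 m^3/s per m


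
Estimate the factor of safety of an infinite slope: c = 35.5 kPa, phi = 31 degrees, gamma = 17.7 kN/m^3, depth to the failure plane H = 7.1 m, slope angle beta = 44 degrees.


Using Fs = c / (gamma*H*sin(beta)*cos(beta)) + tan(phi)/tan(beta)
Cohesion contribution = 35.5 / (17.7*7.1*sin(44)*cos(44))
Cohesion contribution = 0.565316
Friction contribution = tan(31)/tan(44) = 0.622209
Fs = 0.565316 + 0.622209
Fs = 1.188


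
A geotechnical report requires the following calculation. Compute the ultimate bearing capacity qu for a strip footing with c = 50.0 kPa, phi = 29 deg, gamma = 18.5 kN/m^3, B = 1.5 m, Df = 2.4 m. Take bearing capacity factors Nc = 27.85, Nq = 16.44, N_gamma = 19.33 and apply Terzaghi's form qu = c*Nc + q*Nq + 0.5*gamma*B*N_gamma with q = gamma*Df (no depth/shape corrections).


Compute qu = c*Nc + gamma*Df*Nq + 0.5*gamma*B*N_gamma
Term 1: 50.0 * 27.85 = 1392.5
Term 2: 18.5 * 2.4 * 16.44 = 729.936
Term 3: 0.5 * 18.5 * 1.5 * 19.33 = 268.20375
qu = 1392.5 + 729.936 + 268.20375
qu = 2390.64 kPa


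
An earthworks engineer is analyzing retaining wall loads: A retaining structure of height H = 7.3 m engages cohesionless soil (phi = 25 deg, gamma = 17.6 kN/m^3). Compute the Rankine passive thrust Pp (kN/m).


Compute passive earth pressure coefficient:
Kp = tan^2(45 + phi/2) = tan^2(57.5) = 2.463913
Compute passive force:
Pp = 0.5 * Kp * gamma * H^2
Pp = 0.5 * 2.463913 * 17.6 * 7.3^2
Pp = 1155.46 kN/m


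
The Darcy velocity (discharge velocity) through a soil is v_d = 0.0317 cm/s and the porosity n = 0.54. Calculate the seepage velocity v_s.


Using v_s = v_d / n
v_s = 0.0317 / 0.54
v_s = 0.0587 cm/s


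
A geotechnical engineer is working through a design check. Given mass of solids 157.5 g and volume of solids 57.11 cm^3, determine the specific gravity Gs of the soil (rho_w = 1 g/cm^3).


Result: 2.758

Derivation:
Using Gs = m_s / (V_s * rho_w)
Since rho_w = 1 g/cm^3:
Gs = 157.5 / 57.11
Gs = 2.758


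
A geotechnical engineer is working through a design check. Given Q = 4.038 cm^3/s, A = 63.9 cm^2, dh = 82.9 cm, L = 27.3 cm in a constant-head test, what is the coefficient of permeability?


Compute hydraulic gradient:
i = dh / L = 82.9 / 27.3 = 3.03663
Then apply Darcy's law:
k = Q / (A * i)
k = 4.038 / (63.9 * 3.03663)
k = 4.038 / 194.041
k = 0.02081 cm/s


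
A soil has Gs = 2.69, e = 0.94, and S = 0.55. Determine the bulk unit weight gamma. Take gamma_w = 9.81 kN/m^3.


Result: 16.217 kN/m^3

Derivation:
Using gamma = gamma_w * (Gs + S*e) / (1 + e)
Numerator: Gs + S*e = 2.69 + 0.55*0.94 = 3.207
Denominator: 1 + e = 1 + 0.94 = 1.94
gamma = 9.81 * 3.207 / 1.94
gamma = 16.217 kN/m^3


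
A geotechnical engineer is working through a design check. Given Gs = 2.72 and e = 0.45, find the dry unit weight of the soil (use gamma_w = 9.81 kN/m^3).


Result: 18.402 kN/m^3

Derivation:
Using gamma_d = Gs * gamma_w / (1 + e)
gamma_d = 2.72 * 9.81 / (1 + 0.45)
gamma_d = 2.72 * 9.81 / 1.45
gamma_d = 18.402 kN/m^3


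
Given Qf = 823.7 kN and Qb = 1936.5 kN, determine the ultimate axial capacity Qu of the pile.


Result: 2760.2 kN

Derivation:
Using Qu = Qf + Qb
Qu = 823.7 + 1936.5
Qu = 2760.2 kN


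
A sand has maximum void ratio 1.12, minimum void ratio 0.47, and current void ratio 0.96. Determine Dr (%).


Using Dr = (e_max - e) / (e_max - e_min) * 100
e_max - e = 1.12 - 0.96 = 0.16
e_max - e_min = 1.12 - 0.47 = 0.65
Dr = 0.16 / 0.65 * 100
Dr = 24.62 %


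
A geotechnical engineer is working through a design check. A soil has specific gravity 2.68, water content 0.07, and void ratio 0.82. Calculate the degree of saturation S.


Result: 0.2288

Derivation:
Using S = Gs * w / e
S = 2.68 * 0.07 / 0.82
S = 0.2288


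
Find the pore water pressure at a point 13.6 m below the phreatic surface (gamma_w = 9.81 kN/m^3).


Using u = gamma_w * h_w
u = 9.81 * 13.6
u = 133.42 kPa


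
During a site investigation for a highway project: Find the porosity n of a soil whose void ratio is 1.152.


Using the relation n = e / (1 + e)
n = 1.152 / (1 + 1.152)
n = 1.152 / 2.152
n = 0.5353


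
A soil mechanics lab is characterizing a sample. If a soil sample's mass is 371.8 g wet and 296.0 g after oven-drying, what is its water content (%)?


Result: 25.61 %

Derivation:
Using w = (m_wet - m_dry) / m_dry * 100
m_wet - m_dry = 371.8 - 296.0 = 75.8 g
w = 75.8 / 296.0 * 100
w = 25.61 %


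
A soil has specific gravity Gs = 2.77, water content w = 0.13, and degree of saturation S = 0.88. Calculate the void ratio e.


Using the relation e = Gs * w / S
e = 2.77 * 0.13 / 0.88
e = 0.4092


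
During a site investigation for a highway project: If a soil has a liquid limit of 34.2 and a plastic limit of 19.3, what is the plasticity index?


Result: 14.9

Derivation:
Using PI = LL - PL
PI = 34.2 - 19.3
PI = 14.9


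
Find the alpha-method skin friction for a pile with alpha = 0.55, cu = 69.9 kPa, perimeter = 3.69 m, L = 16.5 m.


Using Qs = alpha * cu * perimeter * L
Qs = 0.55 * 69.9 * 3.69 * 16.5
Qs = 2340.72 kN


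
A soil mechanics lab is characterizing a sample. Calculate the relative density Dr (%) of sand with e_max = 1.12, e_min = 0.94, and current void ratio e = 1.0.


Result: 66.67 %

Derivation:
Using Dr = (e_max - e) / (e_max - e_min) * 100
e_max - e = 1.12 - 1.0 = 0.12
e_max - e_min = 1.12 - 0.94 = 0.18
Dr = 0.12 / 0.18 * 100
Dr = 66.67 %


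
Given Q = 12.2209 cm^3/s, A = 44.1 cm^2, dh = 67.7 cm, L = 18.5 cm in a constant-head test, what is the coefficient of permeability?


Result: 0.075726 cm/s

Derivation:
Compute hydraulic gradient:
i = dh / L = 67.7 / 18.5 = 3.65946
Then apply Darcy's law:
k = Q / (A * i)
k = 12.2209 / (44.1 * 3.65946)
k = 12.2209 / 161.382
k = 0.075726 cm/s


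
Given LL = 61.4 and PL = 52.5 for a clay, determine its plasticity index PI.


Using PI = LL - PL
PI = 61.4 - 52.5
PI = 8.9


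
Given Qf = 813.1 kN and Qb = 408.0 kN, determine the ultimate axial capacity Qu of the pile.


Using Qu = Qf + Qb
Qu = 813.1 + 408.0
Qu = 1221.1 kN


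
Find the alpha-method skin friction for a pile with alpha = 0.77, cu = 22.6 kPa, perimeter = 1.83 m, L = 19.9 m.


Result: 633.73 kN

Derivation:
Using Qs = alpha * cu * perimeter * L
Qs = 0.77 * 22.6 * 1.83 * 19.9
Qs = 633.73 kN


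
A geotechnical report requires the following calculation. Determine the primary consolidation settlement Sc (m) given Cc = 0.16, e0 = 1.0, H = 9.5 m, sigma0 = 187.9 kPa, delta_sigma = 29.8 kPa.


Using Sc = Cc * H / (1 + e0) * log10((sigma0 + delta_sigma) / sigma0)
Stress ratio = (187.9 + 29.8) / 187.9 = 1.15859
log10(1.15859) = 0.0639316
Cc * H / (1 + e0) = 0.16 * 9.5 / (1 + 1.0) = 0.76
Sc = 0.76 * 0.0639316
Sc = 0.0486 m


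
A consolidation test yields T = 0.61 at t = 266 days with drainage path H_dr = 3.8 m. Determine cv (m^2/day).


Using cv = T * H_dr^2 / t
H_dr^2 = 3.8^2 = 14.44
cv = 0.61 * 14.44 / 266
cv = 0.03311 m^2/day


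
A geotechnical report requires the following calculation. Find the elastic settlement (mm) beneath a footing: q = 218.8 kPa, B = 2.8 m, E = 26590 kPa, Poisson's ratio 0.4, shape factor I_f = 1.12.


Result: 21.676 mm

Derivation:
Using Se = q * B * (1 - nu^2) * I_f / E
1 - nu^2 = 1 - 0.4^2 = 0.84
Se = 218.8 * 2.8 * 0.84 * 1.12 / 26590
Se = 0.021676 m
Convert to mm: Se = 0.021676 * 1000 = 21.676 mm


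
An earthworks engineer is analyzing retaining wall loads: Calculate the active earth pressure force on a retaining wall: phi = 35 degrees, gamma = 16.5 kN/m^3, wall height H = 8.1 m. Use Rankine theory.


Result: 146.68 kN/m

Derivation:
Compute active earth pressure coefficient:
Ka = tan^2(45 - phi/2) = tan^2(27.5) = 0.27099
Compute active force:
Pa = 0.5 * Ka * gamma * H^2
Pa = 0.5 * 0.27099 * 16.5 * 8.1^2
Pa = 146.68 kN/m


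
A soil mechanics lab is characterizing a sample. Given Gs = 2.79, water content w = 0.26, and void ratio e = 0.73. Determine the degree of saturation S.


Result: 0.9937

Derivation:
Using S = Gs * w / e
S = 2.79 * 0.26 / 0.73
S = 0.9937


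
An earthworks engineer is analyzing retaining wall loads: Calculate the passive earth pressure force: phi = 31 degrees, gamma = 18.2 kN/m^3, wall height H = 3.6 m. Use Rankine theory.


Compute passive earth pressure coefficient:
Kp = tan^2(45 + phi/2) = tan^2(60.5) = 3.124035
Compute passive force:
Pp = 0.5 * Kp * gamma * H^2
Pp = 0.5 * 3.124035 * 18.2 * 3.6^2
Pp = 368.44 kN/m


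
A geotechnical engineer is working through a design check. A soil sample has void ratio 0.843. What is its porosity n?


Using the relation n = e / (1 + e)
n = 0.843 / (1 + 0.843)
n = 0.843 / 1.843
n = 0.4574


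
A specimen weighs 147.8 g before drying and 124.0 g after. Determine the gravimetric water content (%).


Using w = (m_wet - m_dry) / m_dry * 100
m_wet - m_dry = 147.8 - 124.0 = 23.8 g
w = 23.8 / 124.0 * 100
w = 19.19 %


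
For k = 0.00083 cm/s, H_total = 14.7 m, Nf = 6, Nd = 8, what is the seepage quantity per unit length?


Convert k to m/s for unit consistency with H:
k = 0.00083 cm/s = 0.00083 / 100 m/s = 8.3e-06 m/s
Using q = k * H * Nf / Nd
Nf / Nd = 6 / 8 = 0.75
q = 8.3e-06 * 14.7 * 0.75
q = 9.151e-05 m^3/s per m


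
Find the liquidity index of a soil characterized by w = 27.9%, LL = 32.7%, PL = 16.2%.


Result: 0.709

Derivation:
First compute the plasticity index:
PI = LL - PL = 32.7 - 16.2 = 16.5
Then compute the liquidity index:
LI = (w - PL) / PI
LI = (27.9 - 16.2) / 16.5
LI = 0.709


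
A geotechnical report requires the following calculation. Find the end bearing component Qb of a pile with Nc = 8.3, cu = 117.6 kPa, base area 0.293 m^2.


Result: 285.99 kN

Derivation:
Using Qb = Nc * cu * Ab
Qb = 8.3 * 117.6 * 0.293
Qb = 285.99 kN


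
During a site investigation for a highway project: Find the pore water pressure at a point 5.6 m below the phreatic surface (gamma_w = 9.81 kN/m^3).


Using u = gamma_w * h_w
u = 9.81 * 5.6
u = 54.94 kPa


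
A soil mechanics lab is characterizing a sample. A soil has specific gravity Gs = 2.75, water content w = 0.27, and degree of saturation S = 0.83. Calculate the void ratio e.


Result: 0.8946

Derivation:
Using the relation e = Gs * w / S
e = 2.75 * 0.27 / 0.83
e = 0.8946


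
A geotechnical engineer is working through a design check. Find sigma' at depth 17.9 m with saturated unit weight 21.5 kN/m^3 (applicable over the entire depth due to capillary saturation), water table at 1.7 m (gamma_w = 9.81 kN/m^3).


Total stress = gamma_sat * depth
sigma = 21.5 * 17.9 = 384.85 kPa
Pore water pressure u = gamma_w * (depth - d_wt)
u = 9.81 * (17.9 - 1.7) = 158.922 kPa
Effective stress = sigma - u
sigma' = 384.85 - 158.922 = 225.93 kPa


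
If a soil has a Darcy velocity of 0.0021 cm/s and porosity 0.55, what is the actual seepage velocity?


Result: 0.00382 cm/s

Derivation:
Using v_s = v_d / n
v_s = 0.0021 / 0.55
v_s = 0.00382 cm/s


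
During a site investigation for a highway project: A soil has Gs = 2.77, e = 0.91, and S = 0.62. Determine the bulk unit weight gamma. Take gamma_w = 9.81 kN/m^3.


Using gamma = gamma_w * (Gs + S*e) / (1 + e)
Numerator: Gs + S*e = 2.77 + 0.62*0.91 = 3.3342
Denominator: 1 + e = 1 + 0.91 = 1.91
gamma = 9.81 * 3.3342 / 1.91
gamma = 17.125 kN/m^3


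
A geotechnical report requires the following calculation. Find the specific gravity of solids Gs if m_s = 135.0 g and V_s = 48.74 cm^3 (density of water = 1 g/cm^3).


Using Gs = m_s / (V_s * rho_w)
Since rho_w = 1 g/cm^3:
Gs = 135.0 / 48.74
Gs = 2.77


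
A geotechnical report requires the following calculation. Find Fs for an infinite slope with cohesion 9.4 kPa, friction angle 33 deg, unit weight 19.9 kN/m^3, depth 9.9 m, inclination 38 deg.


Using Fs = c / (gamma*H*sin(beta)*cos(beta)) + tan(phi)/tan(beta)
Cohesion contribution = 9.4 / (19.9*9.9*sin(38)*cos(38))
Cohesion contribution = 0.098348
Friction contribution = tan(33)/tan(38) = 0.831204
Fs = 0.098348 + 0.831204
Fs = 0.93


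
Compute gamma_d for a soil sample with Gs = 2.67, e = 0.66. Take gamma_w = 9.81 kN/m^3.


Result: 15.779 kN/m^3

Derivation:
Using gamma_d = Gs * gamma_w / (1 + e)
gamma_d = 2.67 * 9.81 / (1 + 0.66)
gamma_d = 2.67 * 9.81 / 1.66
gamma_d = 15.779 kN/m^3


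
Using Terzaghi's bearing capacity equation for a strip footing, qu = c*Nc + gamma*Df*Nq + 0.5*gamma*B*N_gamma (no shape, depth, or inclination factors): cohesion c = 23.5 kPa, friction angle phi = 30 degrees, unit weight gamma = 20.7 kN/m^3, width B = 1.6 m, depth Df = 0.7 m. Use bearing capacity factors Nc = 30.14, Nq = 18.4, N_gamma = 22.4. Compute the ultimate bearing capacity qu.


Result: 1345.85 kPa

Derivation:
Compute qu = c*Nc + gamma*Df*Nq + 0.5*gamma*B*N_gamma
Term 1: 23.5 * 30.14 = 708.29
Term 2: 20.7 * 0.7 * 18.4 = 266.616
Term 3: 0.5 * 20.7 * 1.6 * 22.4 = 370.944
qu = 708.29 + 266.616 + 370.944
qu = 1345.85 kPa


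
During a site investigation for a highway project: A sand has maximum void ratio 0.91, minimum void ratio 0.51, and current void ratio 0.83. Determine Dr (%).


Using Dr = (e_max - e) / (e_max - e_min) * 100
e_max - e = 0.91 - 0.83 = 0.08
e_max - e_min = 0.91 - 0.51 = 0.4
Dr = 0.08 / 0.4 * 100
Dr = 20.0 %


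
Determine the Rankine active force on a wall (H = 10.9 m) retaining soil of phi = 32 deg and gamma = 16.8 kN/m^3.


Compute active earth pressure coefficient:
Ka = tan^2(45 - phi/2) = tan^2(29.0) = 0.307259
Compute active force:
Pa = 0.5 * Ka * gamma * H^2
Pa = 0.5 * 0.307259 * 16.8 * 10.9^2
Pa = 306.65 kN/m
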